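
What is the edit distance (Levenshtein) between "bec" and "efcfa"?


Computing edit distance: "bec" -> "efcfa"
DP table:
           e    f    c    f    a
      0    1    2    3    4    5
  b   1    1    2    3    4    5
  e   2    1    2    3    4    5
  c   3    2    2    2    3    4
Edit distance = dp[3][5] = 4

4


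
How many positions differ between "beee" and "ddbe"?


Comparing "beee" and "ddbe" position by position:
  Position 0: 'b' vs 'd' => DIFFER
  Position 1: 'e' vs 'd' => DIFFER
  Position 2: 'e' vs 'b' => DIFFER
  Position 3: 'e' vs 'e' => same
Positions that differ: 3

3


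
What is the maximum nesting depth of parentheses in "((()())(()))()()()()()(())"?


Input: "((()())(()))()()()()()(())"
Tracking depth:
  Position 0 '(': depth becomes 1
  Position 1 '(': depth becomes 2
  Position 2 '(': depth becomes 3
  Position 3 ')': depth becomes 2
  Position 4 '(': depth becomes 3
  Position 5 ')': depth becomes 2
  Position 6 ')': depth becomes 1
  Position 7 '(': depth becomes 2
  Position 8 '(': depth becomes 3
  Position 9 ')': depth becomes 2
  Position 10 ')': depth becomes 1
  Position 11 ')': depth becomes 0
  Position 12 '(': depth becomes 1
  Position 13 ')': depth becomes 0
  Position 14 '(': depth becomes 1
  Position 15 ')': depth becomes 0
  Position 16 '(': depth becomes 1
  Position 17 ')': depth becomes 0
  Position 18 '(': depth becomes 1
  Position 19 ')': depth becomes 0
  Position 20 '(': depth becomes 1
  Position 21 ')': depth becomes 0
  Position 22 '(': depth becomes 1
  Position 23 '(': depth becomes 2
  Position 24 ')': depth becomes 1
  Position 25 ')': depth becomes 0
Maximum depth reached: 3

3


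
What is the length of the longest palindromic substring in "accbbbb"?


Input: "accbbbb"
Checking substrings for palindromes:
  [3:7] "bbbb" (len 4) => palindrome
  [3:6] "bbb" (len 3) => palindrome
  [4:7] "bbb" (len 3) => palindrome
  [1:3] "cc" (len 2) => palindrome
  [3:5] "bb" (len 2) => palindrome
  [4:6] "bb" (len 2) => palindrome
Longest palindromic substring: "bbbb" with length 4

4


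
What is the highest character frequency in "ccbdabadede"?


Input: ccbdabadede
Character counts:
  'a': 2
  'b': 2
  'c': 2
  'd': 3
  'e': 2
Maximum frequency: 3

3


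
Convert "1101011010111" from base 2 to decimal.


Input: "1101011010111" in base 2
Positional expansion:
  Digit '1' (value 1) x 2^12 = 4096
  Digit '1' (value 1) x 2^11 = 2048
  Digit '0' (value 0) x 2^10 = 0
  Digit '1' (value 1) x 2^9 = 512
  Digit '0' (value 0) x 2^8 = 0
  Digit '1' (value 1) x 2^7 = 128
  Digit '1' (value 1) x 2^6 = 64
  Digit '0' (value 0) x 2^5 = 0
  Digit '1' (value 1) x 2^4 = 16
  Digit '0' (value 0) x 2^3 = 0
  Digit '1' (value 1) x 2^2 = 4
  Digit '1' (value 1) x 2^1 = 2
  Digit '1' (value 1) x 2^0 = 1
Sum = 6871

6871


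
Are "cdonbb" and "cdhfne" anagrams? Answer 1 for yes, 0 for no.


Strings: "cdonbb", "cdhfne"
Sorted first:  bbcdno
Sorted second: cdefhn
Differ at position 0: 'b' vs 'c' => not anagrams

0


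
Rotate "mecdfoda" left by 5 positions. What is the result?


Input: "mecdfoda", rotate left by 5
First 5 characters: "mecdf"
Remaining characters: "oda"
Concatenate remaining + first: "oda" + "mecdf" = "odamecdf"

odamecdf


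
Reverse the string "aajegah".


Input: aajegah
Reading characters right to left:
  Position 6: 'h'
  Position 5: 'a'
  Position 4: 'g'
  Position 3: 'e'
  Position 2: 'j'
  Position 1: 'a'
  Position 0: 'a'
Reversed: hagejaa

hagejaa


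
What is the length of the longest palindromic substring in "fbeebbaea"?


Input: "fbeebbaea"
Checking substrings for palindromes:
  [1:5] "beeb" (len 4) => palindrome
  [6:9] "aea" (len 3) => palindrome
  [2:4] "ee" (len 2) => palindrome
  [4:6] "bb" (len 2) => palindrome
Longest palindromic substring: "beeb" with length 4

4


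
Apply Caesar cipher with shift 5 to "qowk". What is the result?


Caesar cipher: shift "qowk" by 5
  'q' (pos 16) + 5 = pos 21 = 'v'
  'o' (pos 14) + 5 = pos 19 = 't'
  'w' (pos 22) + 5 = pos 1 = 'b'
  'k' (pos 10) + 5 = pos 15 = 'p'
Result: vtbp

vtbp


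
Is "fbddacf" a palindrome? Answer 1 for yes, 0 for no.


Input: fbddacf
Reversed: fcaddbf
  Compare pos 0 ('f') with pos 6 ('f'): match
  Compare pos 1 ('b') with pos 5 ('c'): MISMATCH
  Compare pos 2 ('d') with pos 4 ('a'): MISMATCH
Result: not a palindrome

0


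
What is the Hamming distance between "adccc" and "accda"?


Comparing "adccc" and "accda" position by position:
  Position 0: 'a' vs 'a' => same
  Position 1: 'd' vs 'c' => differ
  Position 2: 'c' vs 'c' => same
  Position 3: 'c' vs 'd' => differ
  Position 4: 'c' vs 'a' => differ
Total differences (Hamming distance): 3

3


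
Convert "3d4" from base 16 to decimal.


Input: "3d4" in base 16
Positional expansion:
  Digit '3' (value 3) x 16^2 = 768
  Digit 'd' (value 13) x 16^1 = 208
  Digit '4' (value 4) x 16^0 = 4
Sum = 980

980


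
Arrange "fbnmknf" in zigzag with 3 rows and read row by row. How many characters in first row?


Zigzag "fbnmknf" into 3 rows:
Placing characters:
  'f' => row 0
  'b' => row 1
  'n' => row 2
  'm' => row 1
  'k' => row 0
  'n' => row 1
  'f' => row 2
Rows:
  Row 0: "fk"
  Row 1: "bmn"
  Row 2: "nf"
First row length: 2

2


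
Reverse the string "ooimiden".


Input: ooimiden
Reading characters right to left:
  Position 7: 'n'
  Position 6: 'e'
  Position 5: 'd'
  Position 4: 'i'
  Position 3: 'm'
  Position 2: 'i'
  Position 1: 'o'
  Position 0: 'o'
Reversed: nedimioo

nedimioo


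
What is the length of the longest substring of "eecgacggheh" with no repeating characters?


Input: "eecgacggheh"
Sliding window (track last position of each char):
  Position 0 ('e'): window [0,0] length 1 -- new best
  Position 1 ('e'): repeat (last at 0), move window start to 1
  Position 1 ('e'): window [1,1] length 1
  Position 2 ('c'): window [1,2] length 2 -- new best
  Position 3 ('g'): window [1,3] length 3 -- new best
  Position 4 ('a'): window [1,4] length 4 -- new best
  Position 5 ('c'): repeat (last at 2), move window start to 3
  Position 5 ('c'): window [3,5] length 3
  Position 6 ('g'): repeat (last at 3), move window start to 4
  Position 6 ('g'): window [4,6] length 3
  Position 7 ('g'): repeat (last at 6), move window start to 7
  Position 7 ('g'): window [7,7] length 1
  Position 8 ('h'): window [7,8] length 2
  Position 9 ('e'): window [7,9] length 3
  Position 10 ('h'): repeat (last at 8), move window start to 9
  Position 10 ('h'): window [9,10] length 2
Longest substring with no repeats: "ecga" with length 4

4


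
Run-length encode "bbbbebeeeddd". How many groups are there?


Input: bbbbebeeeddd
Scanning for consecutive runs:
  Group 1: 'b' x 4 (positions 0-3)
  Group 2: 'e' x 1 (positions 4-4)
  Group 3: 'b' x 1 (positions 5-5)
  Group 4: 'e' x 3 (positions 6-8)
  Group 5: 'd' x 3 (positions 9-11)
Total groups: 5

5


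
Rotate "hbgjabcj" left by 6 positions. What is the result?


Input: "hbgjabcj", rotate left by 6
First 6 characters: "hbgjab"
Remaining characters: "cj"
Concatenate remaining + first: "cj" + "hbgjab" = "cjhbgjab"

cjhbgjab


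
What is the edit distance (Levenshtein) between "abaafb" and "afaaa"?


Computing edit distance: "abaafb" -> "afaaa"
DP table:
           a    f    a    a    a
      0    1    2    3    4    5
  a   1    0    1    2    3    4
  b   2    1    1    2    3    4
  a   3    2    2    1    2    3
  a   4    3    3    2    1    2
  f   5    4    3    3    2    2
  b   6    5    4    4    3    3
Edit distance = dp[6][5] = 3

3


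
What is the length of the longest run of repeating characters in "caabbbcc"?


Input: "caabbbcc"
Scanning for longest run:
  Position 1 ('a'): new char, reset run to 1
  Position 2 ('a'): continues run of 'a', length=2
  Position 3 ('b'): new char, reset run to 1
  Position 4 ('b'): continues run of 'b', length=2
  Position 5 ('b'): continues run of 'b', length=3
  Position 6 ('c'): new char, reset run to 1
  Position 7 ('c'): continues run of 'c', length=2
Longest run: 'b' with length 3

3


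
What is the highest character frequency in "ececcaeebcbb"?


Input: ececcaeebcbb
Character counts:
  'a': 1
  'b': 3
  'c': 4
  'e': 4
Maximum frequency: 4

4


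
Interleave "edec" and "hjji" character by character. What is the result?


Interleaving "edec" and "hjji":
  Position 0: 'e' from first, 'h' from second => "eh"
  Position 1: 'd' from first, 'j' from second => "dj"
  Position 2: 'e' from first, 'j' from second => "ej"
  Position 3: 'c' from first, 'i' from second => "ci"
Result: ehdjejci

ehdjejci


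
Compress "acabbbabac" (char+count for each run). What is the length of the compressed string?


Input: acabbbabac
Runs:
  'a' x 1 => "a1"
  'c' x 1 => "c1"
  'a' x 1 => "a1"
  'b' x 3 => "b3"
  'a' x 1 => "a1"
  'b' x 1 => "b1"
  'a' x 1 => "a1"
  'c' x 1 => "c1"
Compressed: "a1c1a1b3a1b1a1c1"
Compressed length: 16

16


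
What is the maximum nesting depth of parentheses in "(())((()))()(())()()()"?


Input: "(())((()))()(())()()()"
Tracking depth:
  Position 0 '(': depth becomes 1
  Position 1 '(': depth becomes 2
  Position 2 ')': depth becomes 1
  Position 3 ')': depth becomes 0
  Position 4 '(': depth becomes 1
  Position 5 '(': depth becomes 2
  Position 6 '(': depth becomes 3
  Position 7 ')': depth becomes 2
  Position 8 ')': depth becomes 1
  Position 9 ')': depth becomes 0
  Position 10 '(': depth becomes 1
  Position 11 ')': depth becomes 0
  Position 12 '(': depth becomes 1
  Position 13 '(': depth becomes 2
  Position 14 ')': depth becomes 1
  Position 15 ')': depth becomes 0
  Position 16 '(': depth becomes 1
  Position 17 ')': depth becomes 0
  Position 18 '(': depth becomes 1
  Position 19 ')': depth becomes 0
  Position 20 '(': depth becomes 1
  Position 21 ')': depth becomes 0
Maximum depth reached: 3

3


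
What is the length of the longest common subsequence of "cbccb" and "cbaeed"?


LCS of "cbccb" and "cbaeed"
DP table:
           c    b    a    e    e    d
      0    0    0    0    0    0    0
  c   0    1    1    1    1    1    1
  b   0    1    2    2    2    2    2
  c   0    1    2    2    2    2    2
  c   0    1    2    2    2    2    2
  b   0    1    2    2    2    2    2
LCS length = dp[5][6] = 2

2


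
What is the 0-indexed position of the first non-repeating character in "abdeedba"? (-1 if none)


Input: abdeedba
Character frequencies:
  'a': 2
  'b': 2
  'd': 2
  'e': 2
Scanning left to right for freq == 1:
  Position 0 ('a'): freq=2, skip
  Position 1 ('b'): freq=2, skip
  Position 2 ('d'): freq=2, skip
  Position 3 ('e'): freq=2, skip
  Position 4 ('e'): freq=2, skip
  Position 5 ('d'): freq=2, skip
  Position 6 ('b'): freq=2, skip
  Position 7 ('a'): freq=2, skip
  No unique character found => answer = -1

-1


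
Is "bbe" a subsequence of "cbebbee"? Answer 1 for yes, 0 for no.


Check if "bbe" is a subsequence of "cbebbee"
Greedy scan:
  Position 0 ('c'): no match needed
  Position 1 ('b'): matches sub[0] = 'b'
  Position 2 ('e'): no match needed
  Position 3 ('b'): matches sub[1] = 'b'
  Position 4 ('b'): no match needed
  Position 5 ('e'): matches sub[2] = 'e'
  Position 6 ('e'): no match needed
All 3 characters matched => is a subsequence

1


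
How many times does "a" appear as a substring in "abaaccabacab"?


Searching for "a" in "abaaccabacab"
Scanning each position:
  Position 0: "a" => MATCH
  Position 1: "b" => no
  Position 2: "a" => MATCH
  Position 3: "a" => MATCH
  Position 4: "c" => no
  Position 5: "c" => no
  Position 6: "a" => MATCH
  Position 7: "b" => no
  Position 8: "a" => MATCH
  Position 9: "c" => no
  Position 10: "a" => MATCH
  Position 11: "b" => no
Total occurrences: 6

6


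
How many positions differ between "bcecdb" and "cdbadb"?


Comparing "bcecdb" and "cdbadb" position by position:
  Position 0: 'b' vs 'c' => DIFFER
  Position 1: 'c' vs 'd' => DIFFER
  Position 2: 'e' vs 'b' => DIFFER
  Position 3: 'c' vs 'a' => DIFFER
  Position 4: 'd' vs 'd' => same
  Position 5: 'b' vs 'b' => same
Positions that differ: 4

4


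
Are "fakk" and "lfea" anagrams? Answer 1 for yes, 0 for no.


Strings: "fakk", "lfea"
Sorted first:  afkk
Sorted second: aefl
Differ at position 1: 'f' vs 'e' => not anagrams

0


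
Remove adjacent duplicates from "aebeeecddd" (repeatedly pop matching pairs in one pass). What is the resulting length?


Input: aebeeecddd
Stack-based adjacent duplicate removal:
  Read 'a': push. Stack: a
  Read 'e': push. Stack: ae
  Read 'b': push. Stack: aeb
  Read 'e': push. Stack: aebe
  Read 'e': matches stack top 'e' => pop. Stack: aeb
  Read 'e': push. Stack: aebe
  Read 'c': push. Stack: aebec
  Read 'd': push. Stack: aebecd
  Read 'd': matches stack top 'd' => pop. Stack: aebec
  Read 'd': push. Stack: aebecd
Final stack: "aebecd" (length 6)

6


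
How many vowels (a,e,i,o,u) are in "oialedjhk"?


Input: oialedjhk
Checking each character:
  'o' at position 0: vowel (running total: 1)
  'i' at position 1: vowel (running total: 2)
  'a' at position 2: vowel (running total: 3)
  'l' at position 3: consonant
  'e' at position 4: vowel (running total: 4)
  'd' at position 5: consonant
  'j' at position 6: consonant
  'h' at position 7: consonant
  'k' at position 8: consonant
Total vowels: 4

4


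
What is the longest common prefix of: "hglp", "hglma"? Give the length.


Words: hglp, hglma
  Position 0: all 'h' => match
  Position 1: all 'g' => match
  Position 2: all 'l' => match
  Position 3: ('p', 'm') => mismatch, stop
LCP = "hgl" (length 3)

3


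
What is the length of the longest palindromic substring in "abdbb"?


Input: "abdbb"
Checking substrings for palindromes:
  [1:4] "bdb" (len 3) => palindrome
  [3:5] "bb" (len 2) => palindrome
Longest palindromic substring: "bdb" with length 3

3


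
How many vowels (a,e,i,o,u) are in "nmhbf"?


Input: nmhbf
Checking each character:
  'n' at position 0: consonant
  'm' at position 1: consonant
  'h' at position 2: consonant
  'b' at position 3: consonant
  'f' at position 4: consonant
Total vowels: 0

0


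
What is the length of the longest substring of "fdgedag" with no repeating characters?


Input: "fdgedag"
Sliding window (track last position of each char):
  Position 0 ('f'): window [0,0] length 1 -- new best
  Position 1 ('d'): window [0,1] length 2 -- new best
  Position 2 ('g'): window [0,2] length 3 -- new best
  Position 3 ('e'): window [0,3] length 4 -- new best
  Position 4 ('d'): repeat (last at 1), move window start to 2
  Position 4 ('d'): window [2,4] length 3
  Position 5 ('a'): window [2,5] length 4
  Position 6 ('g'): repeat (last at 2), move window start to 3
  Position 6 ('g'): window [3,6] length 4
Longest substring with no repeats: "fdge" with length 4

4


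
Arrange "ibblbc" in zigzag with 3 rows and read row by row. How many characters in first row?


Zigzag "ibblbc" into 3 rows:
Placing characters:
  'i' => row 0
  'b' => row 1
  'b' => row 2
  'l' => row 1
  'b' => row 0
  'c' => row 1
Rows:
  Row 0: "ib"
  Row 1: "blc"
  Row 2: "b"
First row length: 2

2


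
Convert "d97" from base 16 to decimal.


Input: "d97" in base 16
Positional expansion:
  Digit 'd' (value 13) x 16^2 = 3328
  Digit '9' (value 9) x 16^1 = 144
  Digit '7' (value 7) x 16^0 = 7
Sum = 3479

3479


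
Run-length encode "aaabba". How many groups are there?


Input: aaabba
Scanning for consecutive runs:
  Group 1: 'a' x 3 (positions 0-2)
  Group 2: 'b' x 2 (positions 3-4)
  Group 3: 'a' x 1 (positions 5-5)
Total groups: 3

3


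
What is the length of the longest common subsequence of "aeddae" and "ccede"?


LCS of "aeddae" and "ccede"
DP table:
           c    c    e    d    e
      0    0    0    0    0    0
  a   0    0    0    0    0    0
  e   0    0    0    1    1    1
  d   0    0    0    1    2    2
  d   0    0    0    1    2    2
  a   0    0    0    1    2    2
  e   0    0    0    1    2    3
LCS length = dp[6][5] = 3

3


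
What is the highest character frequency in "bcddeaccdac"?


Input: bcddeaccdac
Character counts:
  'a': 2
  'b': 1
  'c': 4
  'd': 3
  'e': 1
Maximum frequency: 4

4


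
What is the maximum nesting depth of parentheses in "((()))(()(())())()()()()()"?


Input: "((()))(()(())())()()()()()"
Tracking depth:
  Position 0 '(': depth becomes 1
  Position 1 '(': depth becomes 2
  Position 2 '(': depth becomes 3
  Position 3 ')': depth becomes 2
  Position 4 ')': depth becomes 1
  Position 5 ')': depth becomes 0
  Position 6 '(': depth becomes 1
  Position 7 '(': depth becomes 2
  Position 8 ')': depth becomes 1
  Position 9 '(': depth becomes 2
  Position 10 '(': depth becomes 3
  Position 11 ')': depth becomes 2
  Position 12 ')': depth becomes 1
  Position 13 '(': depth becomes 2
  Position 14 ')': depth becomes 1
  Position 15 ')': depth becomes 0
  Position 16 '(': depth becomes 1
  Position 17 ')': depth becomes 0
  Position 18 '(': depth becomes 1
  Position 19 ')': depth becomes 0
  Position 20 '(': depth becomes 1
  Position 21 ')': depth becomes 0
  Position 22 '(': depth becomes 1
  Position 23 ')': depth becomes 0
  Position 24 '(': depth becomes 1
  Position 25 ')': depth becomes 0
Maximum depth reached: 3

3


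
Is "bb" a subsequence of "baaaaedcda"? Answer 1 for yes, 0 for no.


Check if "bb" is a subsequence of "baaaaedcda"
Greedy scan:
  Position 0 ('b'): matches sub[0] = 'b'
  Position 1 ('a'): no match needed
  Position 2 ('a'): no match needed
  Position 3 ('a'): no match needed
  Position 4 ('a'): no match needed
  Position 5 ('e'): no match needed
  Position 6 ('d'): no match needed
  Position 7 ('c'): no match needed
  Position 8 ('d'): no match needed
  Position 9 ('a'): no match needed
Only matched 1/2 characters => not a subsequence

0


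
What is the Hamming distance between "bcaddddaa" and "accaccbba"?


Comparing "bcaddddaa" and "accaccbba" position by position:
  Position 0: 'b' vs 'a' => differ
  Position 1: 'c' vs 'c' => same
  Position 2: 'a' vs 'c' => differ
  Position 3: 'd' vs 'a' => differ
  Position 4: 'd' vs 'c' => differ
  Position 5: 'd' vs 'c' => differ
  Position 6: 'd' vs 'b' => differ
  Position 7: 'a' vs 'b' => differ
  Position 8: 'a' vs 'a' => same
Total differences (Hamming distance): 7

7


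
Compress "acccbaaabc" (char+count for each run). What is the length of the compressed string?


Input: acccbaaabc
Runs:
  'a' x 1 => "a1"
  'c' x 3 => "c3"
  'b' x 1 => "b1"
  'a' x 3 => "a3"
  'b' x 1 => "b1"
  'c' x 1 => "c1"
Compressed: "a1c3b1a3b1c1"
Compressed length: 12

12


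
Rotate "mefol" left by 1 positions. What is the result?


Input: "mefol", rotate left by 1
First 1 characters: "m"
Remaining characters: "efol"
Concatenate remaining + first: "efol" + "m" = "efolm"

efolm


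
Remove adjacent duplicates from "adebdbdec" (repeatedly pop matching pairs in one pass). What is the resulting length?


Input: adebdbdec
Stack-based adjacent duplicate removal:
  Read 'a': push. Stack: a
  Read 'd': push. Stack: ad
  Read 'e': push. Stack: ade
  Read 'b': push. Stack: adeb
  Read 'd': push. Stack: adebd
  Read 'b': push. Stack: adebdb
  Read 'd': push. Stack: adebdbd
  Read 'e': push. Stack: adebdbde
  Read 'c': push. Stack: adebdbdec
Final stack: "adebdbdec" (length 9)

9


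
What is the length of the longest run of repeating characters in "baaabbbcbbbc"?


Input: "baaabbbcbbbc"
Scanning for longest run:
  Position 1 ('a'): new char, reset run to 1
  Position 2 ('a'): continues run of 'a', length=2
  Position 3 ('a'): continues run of 'a', length=3
  Position 4 ('b'): new char, reset run to 1
  Position 5 ('b'): continues run of 'b', length=2
  Position 6 ('b'): continues run of 'b', length=3
  Position 7 ('c'): new char, reset run to 1
  Position 8 ('b'): new char, reset run to 1
  Position 9 ('b'): continues run of 'b', length=2
  Position 10 ('b'): continues run of 'b', length=3
  Position 11 ('c'): new char, reset run to 1
Longest run: 'a' with length 3

3


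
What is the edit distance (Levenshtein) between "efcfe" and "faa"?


Computing edit distance: "efcfe" -> "faa"
DP table:
           f    a    a
      0    1    2    3
  e   1    1    2    3
  f   2    1    2    3
  c   3    2    2    3
  f   4    3    3    3
  e   5    4    4    4
Edit distance = dp[5][3] = 4

4


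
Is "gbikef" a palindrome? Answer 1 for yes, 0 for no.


Input: gbikef
Reversed: fekibg
  Compare pos 0 ('g') with pos 5 ('f'): MISMATCH
  Compare pos 1 ('b') with pos 4 ('e'): MISMATCH
  Compare pos 2 ('i') with pos 3 ('k'): MISMATCH
Result: not a palindrome

0


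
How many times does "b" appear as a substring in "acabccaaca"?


Searching for "b" in "acabccaaca"
Scanning each position:
  Position 0: "a" => no
  Position 1: "c" => no
  Position 2: "a" => no
  Position 3: "b" => MATCH
  Position 4: "c" => no
  Position 5: "c" => no
  Position 6: "a" => no
  Position 7: "a" => no
  Position 8: "c" => no
  Position 9: "a" => no
Total occurrences: 1

1


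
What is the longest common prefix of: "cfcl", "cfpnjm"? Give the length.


Words: cfcl, cfpnjm
  Position 0: all 'c' => match
  Position 1: all 'f' => match
  Position 2: ('c', 'p') => mismatch, stop
LCP = "cf" (length 2)

2


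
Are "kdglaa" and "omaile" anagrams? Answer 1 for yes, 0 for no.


Strings: "kdglaa", "omaile"
Sorted first:  aadgkl
Sorted second: aeilmo
Differ at position 1: 'a' vs 'e' => not anagrams

0


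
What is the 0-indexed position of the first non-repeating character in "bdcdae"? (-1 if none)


Input: bdcdae
Character frequencies:
  'a': 1
  'b': 1
  'c': 1
  'd': 2
  'e': 1
Scanning left to right for freq == 1:
  Position 0 ('b'): unique! => answer = 0

0


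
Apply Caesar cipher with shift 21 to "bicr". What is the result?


Caesar cipher: shift "bicr" by 21
  'b' (pos 1) + 21 = pos 22 = 'w'
  'i' (pos 8) + 21 = pos 3 = 'd'
  'c' (pos 2) + 21 = pos 23 = 'x'
  'r' (pos 17) + 21 = pos 12 = 'm'
Result: wdxm

wdxm


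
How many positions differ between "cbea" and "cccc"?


Comparing "cbea" and "cccc" position by position:
  Position 0: 'c' vs 'c' => same
  Position 1: 'b' vs 'c' => DIFFER
  Position 2: 'e' vs 'c' => DIFFER
  Position 3: 'a' vs 'c' => DIFFER
Positions that differ: 3

3


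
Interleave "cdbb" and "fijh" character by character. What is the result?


Interleaving "cdbb" and "fijh":
  Position 0: 'c' from first, 'f' from second => "cf"
  Position 1: 'd' from first, 'i' from second => "di"
  Position 2: 'b' from first, 'j' from second => "bj"
  Position 3: 'b' from first, 'h' from second => "bh"
Result: cfdibjbh

cfdibjbh


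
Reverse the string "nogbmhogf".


Input: nogbmhogf
Reading characters right to left:
  Position 8: 'f'
  Position 7: 'g'
  Position 6: 'o'
  Position 5: 'h'
  Position 4: 'm'
  Position 3: 'b'
  Position 2: 'g'
  Position 1: 'o'
  Position 0: 'n'
Reversed: fgohmbgon

fgohmbgon


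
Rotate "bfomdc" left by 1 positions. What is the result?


Input: "bfomdc", rotate left by 1
First 1 characters: "b"
Remaining characters: "fomdc"
Concatenate remaining + first: "fomdc" + "b" = "fomdcb"

fomdcb


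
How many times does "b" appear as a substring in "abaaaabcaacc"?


Searching for "b" in "abaaaabcaacc"
Scanning each position:
  Position 0: "a" => no
  Position 1: "b" => MATCH
  Position 2: "a" => no
  Position 3: "a" => no
  Position 4: "a" => no
  Position 5: "a" => no
  Position 6: "b" => MATCH
  Position 7: "c" => no
  Position 8: "a" => no
  Position 9: "a" => no
  Position 10: "c" => no
  Position 11: "c" => no
Total occurrences: 2

2


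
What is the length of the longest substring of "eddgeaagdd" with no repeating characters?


Input: "eddgeaagdd"
Sliding window (track last position of each char):
  Position 0 ('e'): window [0,0] length 1 -- new best
  Position 1 ('d'): window [0,1] length 2 -- new best
  Position 2 ('d'): repeat (last at 1), move window start to 2
  Position 2 ('d'): window [2,2] length 1
  Position 3 ('g'): window [2,3] length 2
  Position 4 ('e'): window [2,4] length 3 -- new best
  Position 5 ('a'): window [2,5] length 4 -- new best
  Position 6 ('a'): repeat (last at 5), move window start to 6
  Position 6 ('a'): window [6,6] length 1
  Position 7 ('g'): window [6,7] length 2
  Position 8 ('d'): window [6,8] length 3
  Position 9 ('d'): repeat (last at 8), move window start to 9
  Position 9 ('d'): window [9,9] length 1
Longest substring with no repeats: "dgea" with length 4

4


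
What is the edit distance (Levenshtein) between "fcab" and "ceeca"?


Computing edit distance: "fcab" -> "ceeca"
DP table:
           c    e    e    c    a
      0    1    2    3    4    5
  f   1    1    2    3    4    5
  c   2    1    2    3    3    4
  a   3    2    2    3    4    3
  b   4    3    3    3    4    4
Edit distance = dp[4][5] = 4

4


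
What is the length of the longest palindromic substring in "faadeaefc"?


Input: "faadeaefc"
Checking substrings for palindromes:
  [4:7] "eae" (len 3) => palindrome
  [1:3] "aa" (len 2) => palindrome
Longest palindromic substring: "eae" with length 3

3


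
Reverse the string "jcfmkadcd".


Input: jcfmkadcd
Reading characters right to left:
  Position 8: 'd'
  Position 7: 'c'
  Position 6: 'd'
  Position 5: 'a'
  Position 4: 'k'
  Position 3: 'm'
  Position 2: 'f'
  Position 1: 'c'
  Position 0: 'j'
Reversed: dcdakmfcj

dcdakmfcj


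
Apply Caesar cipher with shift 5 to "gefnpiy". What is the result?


Caesar cipher: shift "gefnpiy" by 5
  'g' (pos 6) + 5 = pos 11 = 'l'
  'e' (pos 4) + 5 = pos 9 = 'j'
  'f' (pos 5) + 5 = pos 10 = 'k'
  'n' (pos 13) + 5 = pos 18 = 's'
  'p' (pos 15) + 5 = pos 20 = 'u'
  'i' (pos 8) + 5 = pos 13 = 'n'
  'y' (pos 24) + 5 = pos 3 = 'd'
Result: ljksund

ljksund


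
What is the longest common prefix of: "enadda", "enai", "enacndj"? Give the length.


Words: enadda, enai, enacndj
  Position 0: all 'e' => match
  Position 1: all 'n' => match
  Position 2: all 'a' => match
  Position 3: ('d', 'i', 'c') => mismatch, stop
LCP = "ena" (length 3)

3


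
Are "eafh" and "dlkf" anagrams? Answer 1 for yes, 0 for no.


Strings: "eafh", "dlkf"
Sorted first:  aefh
Sorted second: dfkl
Differ at position 0: 'a' vs 'd' => not anagrams

0


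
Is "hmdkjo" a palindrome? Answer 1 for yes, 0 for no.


Input: hmdkjo
Reversed: ojkdmh
  Compare pos 0 ('h') with pos 5 ('o'): MISMATCH
  Compare pos 1 ('m') with pos 4 ('j'): MISMATCH
  Compare pos 2 ('d') with pos 3 ('k'): MISMATCH
Result: not a palindrome

0


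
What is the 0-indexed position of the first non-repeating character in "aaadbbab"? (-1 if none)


Input: aaadbbab
Character frequencies:
  'a': 4
  'b': 3
  'd': 1
Scanning left to right for freq == 1:
  Position 0 ('a'): freq=4, skip
  Position 1 ('a'): freq=4, skip
  Position 2 ('a'): freq=4, skip
  Position 3 ('d'): unique! => answer = 3

3


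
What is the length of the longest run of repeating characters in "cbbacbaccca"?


Input: "cbbacbaccca"
Scanning for longest run:
  Position 1 ('b'): new char, reset run to 1
  Position 2 ('b'): continues run of 'b', length=2
  Position 3 ('a'): new char, reset run to 1
  Position 4 ('c'): new char, reset run to 1
  Position 5 ('b'): new char, reset run to 1
  Position 6 ('a'): new char, reset run to 1
  Position 7 ('c'): new char, reset run to 1
  Position 8 ('c'): continues run of 'c', length=2
  Position 9 ('c'): continues run of 'c', length=3
  Position 10 ('a'): new char, reset run to 1
Longest run: 'c' with length 3

3


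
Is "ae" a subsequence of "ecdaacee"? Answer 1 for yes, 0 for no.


Check if "ae" is a subsequence of "ecdaacee"
Greedy scan:
  Position 0 ('e'): no match needed
  Position 1 ('c'): no match needed
  Position 2 ('d'): no match needed
  Position 3 ('a'): matches sub[0] = 'a'
  Position 4 ('a'): no match needed
  Position 5 ('c'): no match needed
  Position 6 ('e'): matches sub[1] = 'e'
  Position 7 ('e'): no match needed
All 2 characters matched => is a subsequence

1


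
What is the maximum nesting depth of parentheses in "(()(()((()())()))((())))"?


Input: "(()(()((()())()))((())))"
Tracking depth:
  Position 0 '(': depth becomes 1
  Position 1 '(': depth becomes 2
  Position 2 ')': depth becomes 1
  Position 3 '(': depth becomes 2
  Position 4 '(': depth becomes 3
  Position 5 ')': depth becomes 2
  Position 6 '(': depth becomes 3
  Position 7 '(': depth becomes 4
  Position 8 '(': depth becomes 5
  Position 9 ')': depth becomes 4
  Position 10 '(': depth becomes 5
  Position 11 ')': depth becomes 4
  Position 12 ')': depth becomes 3
  Position 13 '(': depth becomes 4
  Position 14 ')': depth becomes 3
  Position 15 ')': depth becomes 2
  Position 16 ')': depth becomes 1
  Position 17 '(': depth becomes 2
  Position 18 '(': depth becomes 3
  Position 19 '(': depth becomes 4
  Position 20 ')': depth becomes 3
  Position 21 ')': depth becomes 2
  Position 22 ')': depth becomes 1
  Position 23 ')': depth becomes 0
Maximum depth reached: 5

5


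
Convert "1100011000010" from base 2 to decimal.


Input: "1100011000010" in base 2
Positional expansion:
  Digit '1' (value 1) x 2^12 = 4096
  Digit '1' (value 1) x 2^11 = 2048
  Digit '0' (value 0) x 2^10 = 0
  Digit '0' (value 0) x 2^9 = 0
  Digit '0' (value 0) x 2^8 = 0
  Digit '1' (value 1) x 2^7 = 128
  Digit '1' (value 1) x 2^6 = 64
  Digit '0' (value 0) x 2^5 = 0
  Digit '0' (value 0) x 2^4 = 0
  Digit '0' (value 0) x 2^3 = 0
  Digit '0' (value 0) x 2^2 = 0
  Digit '1' (value 1) x 2^1 = 2
  Digit '0' (value 0) x 2^0 = 0
Sum = 6338

6338


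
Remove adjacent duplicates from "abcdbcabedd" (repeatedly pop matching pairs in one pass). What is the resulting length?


Input: abcdbcabedd
Stack-based adjacent duplicate removal:
  Read 'a': push. Stack: a
  Read 'b': push. Stack: ab
  Read 'c': push. Stack: abc
  Read 'd': push. Stack: abcd
  Read 'b': push. Stack: abcdb
  Read 'c': push. Stack: abcdbc
  Read 'a': push. Stack: abcdbca
  Read 'b': push. Stack: abcdbcab
  Read 'e': push. Stack: abcdbcabe
  Read 'd': push. Stack: abcdbcabed
  Read 'd': matches stack top 'd' => pop. Stack: abcdbcabe
Final stack: "abcdbcabe" (length 9)

9


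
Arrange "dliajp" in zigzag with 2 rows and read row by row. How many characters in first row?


Zigzag "dliajp" into 2 rows:
Placing characters:
  'd' => row 0
  'l' => row 1
  'i' => row 0
  'a' => row 1
  'j' => row 0
  'p' => row 1
Rows:
  Row 0: "dij"
  Row 1: "lap"
First row length: 3

3


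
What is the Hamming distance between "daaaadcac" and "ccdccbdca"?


Comparing "daaaadcac" and "ccdccbdca" position by position:
  Position 0: 'd' vs 'c' => differ
  Position 1: 'a' vs 'c' => differ
  Position 2: 'a' vs 'd' => differ
  Position 3: 'a' vs 'c' => differ
  Position 4: 'a' vs 'c' => differ
  Position 5: 'd' vs 'b' => differ
  Position 6: 'c' vs 'd' => differ
  Position 7: 'a' vs 'c' => differ
  Position 8: 'c' vs 'a' => differ
Total differences (Hamming distance): 9

9


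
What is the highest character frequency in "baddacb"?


Input: baddacb
Character counts:
  'a': 2
  'b': 2
  'c': 1
  'd': 2
Maximum frequency: 2

2


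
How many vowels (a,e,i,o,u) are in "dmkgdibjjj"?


Input: dmkgdibjjj
Checking each character:
  'd' at position 0: consonant
  'm' at position 1: consonant
  'k' at position 2: consonant
  'g' at position 3: consonant
  'd' at position 4: consonant
  'i' at position 5: vowel (running total: 1)
  'b' at position 6: consonant
  'j' at position 7: consonant
  'j' at position 8: consonant
  'j' at position 9: consonant
Total vowels: 1

1


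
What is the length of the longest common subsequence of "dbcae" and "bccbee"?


LCS of "dbcae" and "bccbee"
DP table:
           b    c    c    b    e    e
      0    0    0    0    0    0    0
  d   0    0    0    0    0    0    0
  b   0    1    1    1    1    1    1
  c   0    1    2    2    2    2    2
  a   0    1    2    2    2    2    2
  e   0    1    2    2    2    3    3
LCS length = dp[5][6] = 3

3


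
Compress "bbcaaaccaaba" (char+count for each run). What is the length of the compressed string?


Input: bbcaaaccaaba
Runs:
  'b' x 2 => "b2"
  'c' x 1 => "c1"
  'a' x 3 => "a3"
  'c' x 2 => "c2"
  'a' x 2 => "a2"
  'b' x 1 => "b1"
  'a' x 1 => "a1"
Compressed: "b2c1a3c2a2b1a1"
Compressed length: 14

14


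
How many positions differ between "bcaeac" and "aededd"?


Comparing "bcaeac" and "aededd" position by position:
  Position 0: 'b' vs 'a' => DIFFER
  Position 1: 'c' vs 'e' => DIFFER
  Position 2: 'a' vs 'd' => DIFFER
  Position 3: 'e' vs 'e' => same
  Position 4: 'a' vs 'd' => DIFFER
  Position 5: 'c' vs 'd' => DIFFER
Positions that differ: 5

5


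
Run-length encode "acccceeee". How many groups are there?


Input: acccceeee
Scanning for consecutive runs:
  Group 1: 'a' x 1 (positions 0-0)
  Group 2: 'c' x 4 (positions 1-4)
  Group 3: 'e' x 4 (positions 5-8)
Total groups: 3

3


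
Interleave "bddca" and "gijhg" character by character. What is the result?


Interleaving "bddca" and "gijhg":
  Position 0: 'b' from first, 'g' from second => "bg"
  Position 1: 'd' from first, 'i' from second => "di"
  Position 2: 'd' from first, 'j' from second => "dj"
  Position 3: 'c' from first, 'h' from second => "ch"
  Position 4: 'a' from first, 'g' from second => "ag"
Result: bgdidjchag

bgdidjchag


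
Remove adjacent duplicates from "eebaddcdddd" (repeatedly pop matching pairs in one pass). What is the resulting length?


Input: eebaddcdddd
Stack-based adjacent duplicate removal:
  Read 'e': push. Stack: e
  Read 'e': matches stack top 'e' => pop. Stack: (empty)
  Read 'b': push. Stack: b
  Read 'a': push. Stack: ba
  Read 'd': push. Stack: bad
  Read 'd': matches stack top 'd' => pop. Stack: ba
  Read 'c': push. Stack: bac
  Read 'd': push. Stack: bacd
  Read 'd': matches stack top 'd' => pop. Stack: bac
  Read 'd': push. Stack: bacd
  Read 'd': matches stack top 'd' => pop. Stack: bac
Final stack: "bac" (length 3)

3


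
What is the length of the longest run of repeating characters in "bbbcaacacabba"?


Input: "bbbcaacacabba"
Scanning for longest run:
  Position 1 ('b'): continues run of 'b', length=2
  Position 2 ('b'): continues run of 'b', length=3
  Position 3 ('c'): new char, reset run to 1
  Position 4 ('a'): new char, reset run to 1
  Position 5 ('a'): continues run of 'a', length=2
  Position 6 ('c'): new char, reset run to 1
  Position 7 ('a'): new char, reset run to 1
  Position 8 ('c'): new char, reset run to 1
  Position 9 ('a'): new char, reset run to 1
  Position 10 ('b'): new char, reset run to 1
  Position 11 ('b'): continues run of 'b', length=2
  Position 12 ('a'): new char, reset run to 1
Longest run: 'b' with length 3

3


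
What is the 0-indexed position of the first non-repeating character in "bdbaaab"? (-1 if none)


Input: bdbaaab
Character frequencies:
  'a': 3
  'b': 3
  'd': 1
Scanning left to right for freq == 1:
  Position 0 ('b'): freq=3, skip
  Position 1 ('d'): unique! => answer = 1

1


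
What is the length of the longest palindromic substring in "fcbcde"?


Input: "fcbcde"
Checking substrings for palindromes:
  [1:4] "cbc" (len 3) => palindrome
Longest palindromic substring: "cbc" with length 3

3


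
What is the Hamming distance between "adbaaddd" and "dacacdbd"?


Comparing "adbaaddd" and "dacacdbd" position by position:
  Position 0: 'a' vs 'd' => differ
  Position 1: 'd' vs 'a' => differ
  Position 2: 'b' vs 'c' => differ
  Position 3: 'a' vs 'a' => same
  Position 4: 'a' vs 'c' => differ
  Position 5: 'd' vs 'd' => same
  Position 6: 'd' vs 'b' => differ
  Position 7: 'd' vs 'd' => same
Total differences (Hamming distance): 5

5


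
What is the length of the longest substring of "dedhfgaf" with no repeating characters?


Input: "dedhfgaf"
Sliding window (track last position of each char):
  Position 0 ('d'): window [0,0] length 1 -- new best
  Position 1 ('e'): window [0,1] length 2 -- new best
  Position 2 ('d'): repeat (last at 0), move window start to 1
  Position 2 ('d'): window [1,2] length 2
  Position 3 ('h'): window [1,3] length 3 -- new best
  Position 4 ('f'): window [1,4] length 4 -- new best
  Position 5 ('g'): window [1,5] length 5 -- new best
  Position 6 ('a'): window [1,6] length 6 -- new best
  Position 7 ('f'): repeat (last at 4), move window start to 5
  Position 7 ('f'): window [5,7] length 3
Longest substring with no repeats: "edhfga" with length 6

6


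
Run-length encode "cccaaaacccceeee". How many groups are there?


Input: cccaaaacccceeee
Scanning for consecutive runs:
  Group 1: 'c' x 3 (positions 0-2)
  Group 2: 'a' x 4 (positions 3-6)
  Group 3: 'c' x 4 (positions 7-10)
  Group 4: 'e' x 4 (positions 11-14)
Total groups: 4

4


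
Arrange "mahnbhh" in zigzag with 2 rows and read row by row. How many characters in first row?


Zigzag "mahnbhh" into 2 rows:
Placing characters:
  'm' => row 0
  'a' => row 1
  'h' => row 0
  'n' => row 1
  'b' => row 0
  'h' => row 1
  'h' => row 0
Rows:
  Row 0: "mhbh"
  Row 1: "anh"
First row length: 4

4


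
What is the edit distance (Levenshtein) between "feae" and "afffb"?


Computing edit distance: "feae" -> "afffb"
DP table:
           a    f    f    f    b
      0    1    2    3    4    5
  f   1    1    1    2    3    4
  e   2    2    2    2    3    4
  a   3    2    3    3    3    4
  e   4    3    3    4    4    4
Edit distance = dp[4][5] = 4

4


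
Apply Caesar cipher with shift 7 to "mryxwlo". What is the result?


Caesar cipher: shift "mryxwlo" by 7
  'm' (pos 12) + 7 = pos 19 = 't'
  'r' (pos 17) + 7 = pos 24 = 'y'
  'y' (pos 24) + 7 = pos 5 = 'f'
  'x' (pos 23) + 7 = pos 4 = 'e'
  'w' (pos 22) + 7 = pos 3 = 'd'
  'l' (pos 11) + 7 = pos 18 = 's'
  'o' (pos 14) + 7 = pos 21 = 'v'
Result: tyfedsv

tyfedsv


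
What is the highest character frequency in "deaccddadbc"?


Input: deaccddadbc
Character counts:
  'a': 2
  'b': 1
  'c': 3
  'd': 4
  'e': 1
Maximum frequency: 4

4


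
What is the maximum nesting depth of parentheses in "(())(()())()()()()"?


Input: "(())(()())()()()()"
Tracking depth:
  Position 0 '(': depth becomes 1
  Position 1 '(': depth becomes 2
  Position 2 ')': depth becomes 1
  Position 3 ')': depth becomes 0
  Position 4 '(': depth becomes 1
  Position 5 '(': depth becomes 2
  Position 6 ')': depth becomes 1
  Position 7 '(': depth becomes 2
  Position 8 ')': depth becomes 1
  Position 9 ')': depth becomes 0
  Position 10 '(': depth becomes 1
  Position 11 ')': depth becomes 0
  Position 12 '(': depth becomes 1
  Position 13 ')': depth becomes 0
  Position 14 '(': depth becomes 1
  Position 15 ')': depth becomes 0
  Position 16 '(': depth becomes 1
  Position 17 ')': depth becomes 0
Maximum depth reached: 2

2


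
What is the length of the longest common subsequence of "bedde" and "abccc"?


LCS of "bedde" and "abccc"
DP table:
           a    b    c    c    c
      0    0    0    0    0    0
  b   0    0    1    1    1    1
  e   0    0    1    1    1    1
  d   0    0    1    1    1    1
  d   0    0    1    1    1    1
  e   0    0    1    1    1    1
LCS length = dp[5][5] = 1

1


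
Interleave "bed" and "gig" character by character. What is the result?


Interleaving "bed" and "gig":
  Position 0: 'b' from first, 'g' from second => "bg"
  Position 1: 'e' from first, 'i' from second => "ei"
  Position 2: 'd' from first, 'g' from second => "dg"
Result: bgeidg

bgeidg


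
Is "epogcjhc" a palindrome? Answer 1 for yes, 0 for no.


Input: epogcjhc
Reversed: chjcgope
  Compare pos 0 ('e') with pos 7 ('c'): MISMATCH
  Compare pos 1 ('p') with pos 6 ('h'): MISMATCH
  Compare pos 2 ('o') with pos 5 ('j'): MISMATCH
  Compare pos 3 ('g') with pos 4 ('c'): MISMATCH
Result: not a palindrome

0


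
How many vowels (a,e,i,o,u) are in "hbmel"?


Input: hbmel
Checking each character:
  'h' at position 0: consonant
  'b' at position 1: consonant
  'm' at position 2: consonant
  'e' at position 3: vowel (running total: 1)
  'l' at position 4: consonant
Total vowels: 1

1


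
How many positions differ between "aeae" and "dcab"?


Comparing "aeae" and "dcab" position by position:
  Position 0: 'a' vs 'd' => DIFFER
  Position 1: 'e' vs 'c' => DIFFER
  Position 2: 'a' vs 'a' => same
  Position 3: 'e' vs 'b' => DIFFER
Positions that differ: 3

3
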